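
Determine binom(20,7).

C(20,7) = (20·19·18·17·16·15·14) / 7! = 390700800 / 5040 = 77520.

77520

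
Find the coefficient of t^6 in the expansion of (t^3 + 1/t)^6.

20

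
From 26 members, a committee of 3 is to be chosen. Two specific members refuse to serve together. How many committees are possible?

2576

All 3-subsets: C(26,3) = 2600. Those containing both fixed elements: C(24,1) = 24.
2600 − 24 = 2576.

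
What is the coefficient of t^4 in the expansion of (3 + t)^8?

5670

The general term is C(8,j)·(3)^j·(t)^(8-j); the t^4 term has j = 4.
C(8,4) = 70.
Coefficient = C(8,4) · 3^4 = 70 · 81 = 5670.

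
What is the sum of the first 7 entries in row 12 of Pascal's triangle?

1 + 12 + 66 + 220 + 495 + 792 + 924 = 2510.

2510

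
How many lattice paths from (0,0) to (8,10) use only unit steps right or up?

Each path is a sequence of 18 steps with 8 rights: C(18,8) = 43758.

43758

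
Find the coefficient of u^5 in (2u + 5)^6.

960

The general term is C(6,j)·(2u)^j·(5)^(6-j); the u^5 term has j = 5.
C(6,5) = 6.
Coefficient = C(6,5) · 2^5 · 5^1 = 6 · 32 · 5 = 960.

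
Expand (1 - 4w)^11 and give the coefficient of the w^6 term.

1892352

The general term is C(11,j)·(1)^j·(-4w)^(11-j); the w^6 term has j = 5.
C(11,5) = 462.
Coefficient = C(11,5) · (-4)^6 = 462 · 4096 = 1892352.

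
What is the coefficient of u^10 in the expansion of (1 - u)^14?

The general term is C(14,j)·(1)^j·(-u)^(14-j); the u^10 term has j = 4.
C(14,4) = 1001.
Coefficient = C(14,4) = 1001.

1001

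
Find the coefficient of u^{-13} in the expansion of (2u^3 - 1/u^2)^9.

General term: C(9,j)·(2u^3)^j·(-1/u^2)^(9-j), with u-exponent 3j − 2(9−j) = 5j − 18.
Set 5j − 18 = -13: j = 1.
C(9,1) = 9; 2^1 = 2; (-1)^8 = 1.
Coefficient = 9 · 2 · 1 = 18.

18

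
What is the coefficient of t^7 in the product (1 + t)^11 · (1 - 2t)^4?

-198

Coefficient of t^7 = Σ_{j} C(11,j)·1^j·C(4,7-j)·(-2)^(7-j) for j from 3 to 7.
= 2640 + (-10560) + 11088 + (-3696) + 330 = -198.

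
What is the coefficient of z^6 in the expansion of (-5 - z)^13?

The general term is C(13,j)·(-5)^j·(-z)^(13-j); the z^6 term has j = 7.
C(13,7) = 1716.
Coefficient = C(13,7) · (-5)^7 = 1716 · (-78125) = -134062500.

-134062500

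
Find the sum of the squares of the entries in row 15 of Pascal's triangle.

155117520

Σ C(15,k)² is the coefficient of x^15 in (1+x)^15(1+x)^15 = (1+x)^30, i.e. C(30,15) = 155117520.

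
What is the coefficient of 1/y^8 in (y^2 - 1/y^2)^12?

495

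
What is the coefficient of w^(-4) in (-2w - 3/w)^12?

51963120

General term: C(12,j)·(-2w)^j·(-3/w)^(12-j), with w-exponent 1j − 1(12−j) = 2j − 12.
Set 2j − 12 = -4: j = 4.
C(12,4) = 495; (-2)^4 = 16; (-3)^8 = 6561.
Coefficient = 495 · 16 · 6561 = 51963120.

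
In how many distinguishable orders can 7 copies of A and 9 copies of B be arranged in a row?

11440

Choose positions for the A's: C(16,7) = 11440.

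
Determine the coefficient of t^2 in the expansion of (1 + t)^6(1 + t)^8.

91

(1 + t)^6(1 + t)^8 = (1 + t)^14, so the coefficient of t^2 is C(14,2)·1^2 = 91·1 = 91.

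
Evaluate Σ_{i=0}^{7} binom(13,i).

1 + 13 + 78 + 286 + 715 + 1287 + 1716 + 1716 = 5812.

5812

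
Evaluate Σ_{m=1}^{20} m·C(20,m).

10485760

Since m·C(20,m) = 20·C(19,m−1), the sum is 20·2^19 = 20·524288 = 10485760.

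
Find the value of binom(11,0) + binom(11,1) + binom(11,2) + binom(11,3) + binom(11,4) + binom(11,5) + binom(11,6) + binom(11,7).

1816

1 + 11 + 55 + 165 + 330 + 462 + 462 + 330 = 1816.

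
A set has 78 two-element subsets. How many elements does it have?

n(n−1)/2 = 78 ⇒ n(n−1) = 156. Since 13·12 = 156, n = 13.

13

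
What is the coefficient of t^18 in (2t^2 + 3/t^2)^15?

50319360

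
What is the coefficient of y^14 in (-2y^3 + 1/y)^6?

General term: C(6,j)·(-2y^3)^j·(1/y)^(6-j), with y-exponent 3j − 1(6−j) = 4j − 6.
Set 4j − 6 = 14: j = 5.
C(6,5) = 6; (-2)^5 = -32; 1^1 = 1.
Coefficient = 6 · (-32) · 1 = -192.

-192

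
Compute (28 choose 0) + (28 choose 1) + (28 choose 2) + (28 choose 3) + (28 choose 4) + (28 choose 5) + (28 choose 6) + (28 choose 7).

1683218

1 + 28 + 378 + 3276 + 20475 + 98280 + 376740 + 1184040 = 1683218.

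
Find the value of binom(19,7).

C(19,7) = (19·18·17·16·15·14·13) / 7! = 253955520 / 5040 = 50388.

50388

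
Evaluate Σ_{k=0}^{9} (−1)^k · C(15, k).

The partial alternating sum Σ_{k=0}^{9} (−1)^k C(15,k) = (−1)^9 C(14,9) = -2002.

-2002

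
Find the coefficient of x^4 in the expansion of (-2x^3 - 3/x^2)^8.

90720

General term: C(8,j)·(-2x^3)^j·(-3/x^2)^(8-j), with x-exponent 3j − 2(8−j) = 5j − 16.
Set 5j − 16 = 4: j = 4.
C(8,4) = 70; (-2)^4 = 16; (-3)^4 = 81.
Coefficient = 70 · 16 · 81 = 90720.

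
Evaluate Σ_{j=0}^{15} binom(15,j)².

155117520

Σ C(15,j)² is the coefficient of x^15 in (1+x)^15(1+x)^15 = (1+x)^30, i.e. C(30,15) = 155117520.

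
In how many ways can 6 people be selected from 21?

54264

This is C(21,6) = 54264.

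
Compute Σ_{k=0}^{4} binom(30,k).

31931

1 + 30 + 435 + 4060 + 27405 = 31931.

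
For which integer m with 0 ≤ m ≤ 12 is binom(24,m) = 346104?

C(24,m) increases on 0 ≤ m ≤ 12. C(24,6) = 134596 and C(24,7) = 346104, so m = 7.

7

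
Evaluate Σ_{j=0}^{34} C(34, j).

The entries of row 34 sum to 2^34 = 17179869184.

17179869184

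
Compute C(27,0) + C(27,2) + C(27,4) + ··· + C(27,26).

67108864

Half of (1+1)^27 + (1−1)^27 gives the even-index sum: 2^26 = 67108864.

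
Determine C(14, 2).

91

C(14,2) = (14·13) / 2! = 182 / 2 = 91.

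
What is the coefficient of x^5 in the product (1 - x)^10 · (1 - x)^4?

-2002

(1 - x)^10(1 - x)^4 = (1 - x)^14, so the coefficient of x^5 is C(14,5)·(-1)^5 = 2002·-1 = -2002.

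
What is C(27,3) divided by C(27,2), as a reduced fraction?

25/3

C(n,k+1)/C(n,k) = (n−k)/(k+1) = (27−2)/(2+1) = 25/3.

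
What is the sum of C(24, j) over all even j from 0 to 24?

8388608

Half of (1+1)^24 + (1−1)^24 gives the even-index sum: 2^23 = 8388608.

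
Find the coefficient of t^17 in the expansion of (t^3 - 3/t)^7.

-21

General term: C(7,j)·(t^3)^j·(-3/t)^(7-j), with t-exponent 3j − 1(7−j) = 4j − 7.
Set 4j − 7 = 17: j = 6.
C(7,6) = 7; 1^6 = 1; (-3)^1 = -3.
Coefficient = 7 · 1 · (-3) = -21.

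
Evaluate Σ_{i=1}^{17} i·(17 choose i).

Since i·C(17,i) = 17·C(16,i−1), the sum is 17·2^16 = 17·65536 = 1114112.

1114112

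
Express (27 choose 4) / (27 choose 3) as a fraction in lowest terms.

6

C(n,k+1)/C(n,k) = (n−k)/(k+1) = (27−3)/(3+1) = 24/4 = 6.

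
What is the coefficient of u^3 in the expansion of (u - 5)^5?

The general term is C(5,j)·(u)^j·(-5)^(5-j); the u^3 term has j = 3.
C(5,3) = 10.
Coefficient = C(5,3) · (-5)^2 = 10 · 25 = 250.

250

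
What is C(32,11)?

129024480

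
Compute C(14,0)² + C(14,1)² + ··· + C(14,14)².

40116600

By Vandermonde's identity, Σ C(14,i)² = C(28,14) = 40116600.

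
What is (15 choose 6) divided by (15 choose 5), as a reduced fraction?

C(n,k+1)/C(n,k) = (n−k)/(k+1) = (15−5)/(5+1) = 10/6 = 5/3.

5/3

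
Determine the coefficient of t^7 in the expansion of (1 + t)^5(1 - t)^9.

0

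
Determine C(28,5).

98280

C(28,5) = (28·27·26·25·24) / 5! = 11793600 / 120 = 98280.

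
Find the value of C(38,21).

28781143380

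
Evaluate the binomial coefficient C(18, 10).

43758

C(18,10) = C(18,8) by symmetry.
C(18,8) = (18·17·16·15·14·13·12·11) / 8! = 1764322560 / 40320 = 43758.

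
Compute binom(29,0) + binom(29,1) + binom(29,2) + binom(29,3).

1 + 29 + 406 + 3654 = 4090.

4090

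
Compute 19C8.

75582

C(19,8) = (19·18·17·16·15·14·13·12) / 8! = 3047466240 / 40320 = 75582.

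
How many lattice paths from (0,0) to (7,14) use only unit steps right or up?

116280

Each path is a sequence of 21 steps with 7 rights: C(21,7) = 116280.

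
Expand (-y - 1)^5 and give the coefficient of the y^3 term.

-10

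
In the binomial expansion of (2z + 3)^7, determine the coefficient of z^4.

The general term is C(7,j)·(2z)^j·(3)^(7-j); the z^4 term has j = 4.
C(7,4) = 35.
Coefficient = C(7,4) · 2^4 · 3^3 = 35 · 16 · 27 = 15120.

15120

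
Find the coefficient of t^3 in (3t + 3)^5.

2430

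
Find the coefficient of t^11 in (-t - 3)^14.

The general term is C(14,j)·(-t)^j·(-3)^(14-j); the t^11 term has j = 11.
C(14,11) = 364.
Coefficient = C(14,11) · (-1)^11 · (-3)^3 = 364 · (-1) · (-27) = 9828.

9828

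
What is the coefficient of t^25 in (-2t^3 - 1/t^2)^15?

General term: C(15,j)·(-2t^3)^j·(-1/t^2)^(15-j), with t-exponent 3j − 2(15−j) = 5j − 30.
Set 5j − 30 = 25: j = 11.
C(15,11) = 1365; (-2)^11 = -2048; (-1)^4 = 1.
Coefficient = 1365 · (-2048) · 1 = -2795520.

-2795520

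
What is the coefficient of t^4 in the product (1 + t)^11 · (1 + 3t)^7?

27420

Coefficient of t^4 = Σ_{j} C(11,j)·1^j·C(7,4-j)·3^(4-j) for j from 0 to 4.
= 2835 + 10395 + 10395 + 3465 + 330 = 27420.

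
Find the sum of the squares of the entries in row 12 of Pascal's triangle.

2704156

By Vandermonde's identity, Σ C(12,k)² = C(24,12) = 2704156.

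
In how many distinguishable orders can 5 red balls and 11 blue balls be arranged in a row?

4368

Choose positions for the red balls: C(16,5) = 4368.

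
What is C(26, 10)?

5311735

C(26,10) = (26·25·24·23·22·21·20·19·18·17) / 10! = 19275223968000 / 3628800 = 5311735.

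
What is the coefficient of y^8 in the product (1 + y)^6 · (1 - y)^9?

Coefficient of y^8 = Σ_{j} C(6,j)·1^j·C(9,8-j)·(-1)^(8-j) for j from 0 to 6.
= 9 + (-216) + 1260 + (-2520) + 1890 + (-504) + 36 = -45.

-45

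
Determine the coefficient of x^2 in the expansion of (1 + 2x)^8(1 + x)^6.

Coefficient of x^2 = Σ_{j} C(8,j)·2^j·C(6,2-j)·1^(2-j) for j from 0 to 2.
= 15 + 96 + 112 = 223.

223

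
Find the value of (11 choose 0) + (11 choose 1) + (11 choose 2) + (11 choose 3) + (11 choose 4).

1 + 11 + 55 + 165 + 330 = 562.

562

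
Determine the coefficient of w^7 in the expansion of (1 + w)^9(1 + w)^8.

19448

Coefficient of w^7 = Σ_{j} C(9,j)·C(8,7-j) for j from 0 to 7.
= 8 + 252 + 2016 + 5880 + 7056 + 3528 + 672 + 36 = 19448.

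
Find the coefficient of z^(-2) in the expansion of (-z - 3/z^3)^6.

General term: C(6,j)·(-z)^j·(-3/z^3)^(6-j), with z-exponent 1j − 3(6−j) = 4j − 18.
Set 4j − 18 = -2: j = 4.
C(6,4) = 15; (-1)^4 = 1; (-3)^2 = 9.
Coefficient = 15 · 1 · 9 = 135.

135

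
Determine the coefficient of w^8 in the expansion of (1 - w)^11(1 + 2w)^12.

-3003

Coefficient of w^8 = Σ_{j} C(11,j)·(-1)^j·C(12,8-j)·2^(8-j) for j from 0 to 8.
= 126720 + (-1115136) + 3252480 + (-4181760) + 2613600 + (-813120) + 121968 + (-7920) + 165 = -3003.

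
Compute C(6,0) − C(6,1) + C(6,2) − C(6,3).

-10

The partial alternating sum Σ_{k=0}^{3} (−1)^k C(6,k) = (−1)^3 C(5,3) = -10.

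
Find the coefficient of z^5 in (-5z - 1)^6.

18750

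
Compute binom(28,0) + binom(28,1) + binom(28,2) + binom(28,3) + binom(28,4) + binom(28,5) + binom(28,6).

1 + 28 + 378 + 3276 + 20475 + 98280 + 376740 = 499178.

499178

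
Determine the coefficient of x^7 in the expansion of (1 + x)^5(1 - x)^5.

0

Coefficient of x^7 = Σ_{j} C(5,j)·1^j·C(5,7-j)·(-1)^(7-j) for j from 2 to 5.
= (-10) + 50 + (-50) + 10 = 0.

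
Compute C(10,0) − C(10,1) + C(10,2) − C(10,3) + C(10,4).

126

The partial alternating sum Σ_{k=0}^{4} (−1)^k C(10,k) = (−1)^4 C(9,4) = 126.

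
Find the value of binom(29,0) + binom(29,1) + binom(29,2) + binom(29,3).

4090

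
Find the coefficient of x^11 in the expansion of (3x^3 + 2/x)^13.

General term: C(13,j)·(3x^3)^j·(2/x)^(13-j), with x-exponent 3j − 1(13−j) = 4j − 13.
Set 4j − 13 = 11: j = 6.
C(13,6) = 1716; 3^6 = 729; 2^7 = 128.
Coefficient = 1716 · 729 · 128 = 160123392.

160123392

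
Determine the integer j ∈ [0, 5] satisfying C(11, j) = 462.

C(11,j) increases on 0 ≤ j ≤ 5. C(11,4) = 330 and C(11,5) = 462, so j = 5.

5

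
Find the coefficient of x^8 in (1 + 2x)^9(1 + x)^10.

1399293

Coefficient of x^8 = Σ_{j} C(9,j)·2^j·C(10,8-j)·1^(8-j) for j from 0 to 8.
= 45 + 2160 + 30240 + 169344 + 423360 + 483840 + 241920 + 46080 + 2304 = 1399293.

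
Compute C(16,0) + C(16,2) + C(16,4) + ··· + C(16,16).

Even-k terms of row 16 sum to 2^15 = 32768.

32768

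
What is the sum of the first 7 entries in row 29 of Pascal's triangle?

621616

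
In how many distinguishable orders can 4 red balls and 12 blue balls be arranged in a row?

1820

Choose positions for the red balls: C(16,4) = 1820.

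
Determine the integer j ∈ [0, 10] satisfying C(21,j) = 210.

2

C(21,j) increases on 0 ≤ j ≤ 10. C(21,1) = 21 and C(21,2) = 210, so j = 2.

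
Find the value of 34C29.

278256

C(34,29) = C(34,5) by symmetry.
C(34,5) = (34·33·32·31·30) / 5! = 33390720 / 120 = 278256.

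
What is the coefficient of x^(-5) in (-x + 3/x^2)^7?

General term: C(7,j)·(-x)^j·(3/x^2)^(7-j), with x-exponent 1j − 2(7−j) = 3j − 14.
Set 3j − 14 = -5: j = 3.
C(7,3) = 35; (-1)^3 = -1; 3^4 = 81.
Coefficient = 35 · (-1) · 81 = -2835.

-2835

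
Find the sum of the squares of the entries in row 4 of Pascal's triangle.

70

Σ C(4,i)² is the coefficient of x^4 in (1+x)^4(1+x)^4 = (1+x)^8, i.e. C(8,4) = 70.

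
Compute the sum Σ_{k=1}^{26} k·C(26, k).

Since k·C(26,k) = 26·C(25,k−1), the sum is 26·2^25 = 26·33554432 = 872415232.

872415232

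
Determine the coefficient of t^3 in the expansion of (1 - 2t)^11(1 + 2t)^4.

-56

Coefficient of t^3 = Σ_{j} C(11,j)·(-2)^j·C(4,3-j)·2^(3-j) for j from 0 to 3.
= 32 + (-528) + 1760 + (-1320) = -56.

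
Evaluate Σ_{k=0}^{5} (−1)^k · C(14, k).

The partial alternating sum Σ_{k=0}^{5} (−1)^k C(14,k) = (−1)^5 C(13,5) = -1287.

-1287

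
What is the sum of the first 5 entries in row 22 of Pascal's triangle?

9109

1 + 22 + 231 + 1540 + 7315 = 9109.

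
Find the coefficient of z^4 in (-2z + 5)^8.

The general term is C(8,j)·(-2z)^j·(5)^(8-j); the z^4 term has j = 4.
C(8,4) = 70.
Coefficient = C(8,4) · (-2)^4 · 5^4 = 70 · 16 · 625 = 700000.

700000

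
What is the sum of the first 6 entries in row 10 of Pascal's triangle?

1 + 10 + 45 + 120 + 210 + 252 = 638.

638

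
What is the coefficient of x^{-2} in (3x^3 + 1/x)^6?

General term: C(6,j)·(3x^3)^j·(1/x)^(6-j), with x-exponent 3j − 1(6−j) = 4j − 6.
Set 4j − 6 = -2: j = 1.
C(6,1) = 6; 3^1 = 3; 1^5 = 1.
Coefficient = 6 · 3 · 1 = 18.

18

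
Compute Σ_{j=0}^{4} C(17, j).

3214

1 + 17 + 136 + 680 + 2380 = 3214.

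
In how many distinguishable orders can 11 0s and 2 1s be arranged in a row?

Choose positions for the 0s: C(13,11) = 78.

78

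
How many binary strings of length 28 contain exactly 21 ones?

1184040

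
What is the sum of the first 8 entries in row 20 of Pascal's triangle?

1 + 20 + 190 + 1140 + 4845 + 15504 + 38760 + 77520 = 137980.

137980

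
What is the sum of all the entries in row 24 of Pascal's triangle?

The entries of row 24 sum to 2^24 = 16777216.

16777216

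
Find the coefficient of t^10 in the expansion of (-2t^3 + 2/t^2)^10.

General term: C(10,j)·(-2t^3)^j·(2/t^2)^(10-j), with t-exponent 3j − 2(10−j) = 5j − 20.
Set 5j − 20 = 10: j = 6.
C(10,6) = 210; (-2)^6 = 64; 2^4 = 16.
Coefficient = 210 · 64 · 16 = 215040.

215040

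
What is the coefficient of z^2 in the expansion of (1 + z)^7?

21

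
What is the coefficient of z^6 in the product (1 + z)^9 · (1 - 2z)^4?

-12

Coefficient of z^6 = Σ_{j} C(9,j)·1^j·C(4,6-j)·(-2)^(6-j) for j from 2 to 6.
= 576 + (-2688) + 3024 + (-1008) + 84 = -12.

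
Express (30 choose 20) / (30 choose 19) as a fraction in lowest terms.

C(n,k+1)/C(n,k) = (n−k)/(k+1) = (30−19)/(19+1) = 11/20.

11/20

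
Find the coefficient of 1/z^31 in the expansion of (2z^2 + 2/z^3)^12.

49152

General term: C(12,j)·(2z^2)^j·(2/z^3)^(12-j), with z-exponent 2j − 3(12−j) = 5j − 36.
Set 5j − 36 = -31: j = 1.
C(12,1) = 12; 2^1 = 2; 2^11 = 2048.
Coefficient = 12 · 2 · 2048 = 49152.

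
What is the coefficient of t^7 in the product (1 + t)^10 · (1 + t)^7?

Coefficient of t^7 = Σ_{j} C(10,j)·C(7,7-j) for j from 0 to 7.
= 1 + 70 + 945 + 4200 + 7350 + 5292 + 1470 + 120 = 19448.

19448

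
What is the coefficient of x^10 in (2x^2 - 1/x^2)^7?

-448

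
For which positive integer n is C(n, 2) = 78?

13

n(n−1)/2 = 78 ⇒ n(n−1) = 156. Since 13·12 = 156, n = 13.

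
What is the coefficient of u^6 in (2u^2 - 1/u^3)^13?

366080

General term: C(13,j)·(2u^2)^j·(-1/u^3)^(13-j), with u-exponent 2j − 3(13−j) = 5j − 39.
Set 5j − 39 = 6: j = 9.
C(13,9) = 715; 2^9 = 512; (-1)^4 = 1.
Coefficient = 715 · 512 · 1 = 366080.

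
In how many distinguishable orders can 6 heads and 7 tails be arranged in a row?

Choose positions for the heads: C(13,6) = 1716.

1716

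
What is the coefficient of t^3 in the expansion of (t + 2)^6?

The general term is C(6,j)·(t)^j·(2)^(6-j); the t^3 term has j = 3.
C(6,3) = 20.
Coefficient = C(6,3) · 2^3 = 20 · 8 = 160.

160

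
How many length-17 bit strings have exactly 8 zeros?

24310

Choose the 8 positions: C(17,8) = 24310.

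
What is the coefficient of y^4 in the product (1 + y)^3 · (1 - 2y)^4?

Coefficient of y^4 = Σ_{j} C(3,j)·1^j·C(4,4-j)·(-2)^(4-j) for j from 0 to 3.
= 16 + (-96) + 72 + (-8) = -16.

-16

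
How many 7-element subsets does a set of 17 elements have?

19448

C(17,7) = (17·16·15·14·13·12·11) / 7! = 98017920 / 5040 = 19448.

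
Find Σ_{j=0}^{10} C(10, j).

Setting x = 1 in (1+x)^10 gives Σ C(10,j) = 2^10 = 1024.

1024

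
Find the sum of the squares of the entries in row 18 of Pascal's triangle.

By Vandermonde's identity, Σ C(18,r)² = C(36,18) = 9075135300.

9075135300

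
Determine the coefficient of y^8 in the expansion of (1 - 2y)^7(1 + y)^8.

-351

Coefficient of y^8 = Σ_{j} C(7,j)·(-2)^j·C(8,8-j)·1^(8-j) for j from 0 to 7.
= 1 + (-112) + 2352 + (-15680) + 39200 + (-37632) + 12544 + (-1024) = -351.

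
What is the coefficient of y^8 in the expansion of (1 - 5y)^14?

The general term is C(14,j)·(1)^j·(-5y)^(14-j); the y^8 term has j = 6.
C(14,6) = 3003.
Coefficient = C(14,6) · (-5)^8 = 3003 · 390625 = 1173046875.

1173046875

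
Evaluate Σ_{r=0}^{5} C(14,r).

3473

1 + 14 + 91 + 364 + 1001 + 2002 = 3473.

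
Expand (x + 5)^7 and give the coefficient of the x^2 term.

65625

The general term is C(7,j)·(x)^j·(5)^(7-j); the x^2 term has j = 2.
C(7,2) = 21.
Coefficient = C(7,2) · 5^5 = 21 · 3125 = 65625.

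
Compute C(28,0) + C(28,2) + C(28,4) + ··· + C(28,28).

Even-j terms of row 28 sum to 2^27 = 134217728.

134217728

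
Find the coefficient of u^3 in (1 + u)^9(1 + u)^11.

1140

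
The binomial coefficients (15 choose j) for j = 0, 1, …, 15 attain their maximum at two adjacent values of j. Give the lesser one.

7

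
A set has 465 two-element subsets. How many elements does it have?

n(n−1)/2 = 465 ⇒ n(n−1) = 930. Since 31·30 = 930, n = 31.

31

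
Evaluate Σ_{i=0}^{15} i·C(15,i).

245760

Since i·C(15,i) = 15·C(14,i−1), the sum is 15·2^14 = 15·16384 = 245760.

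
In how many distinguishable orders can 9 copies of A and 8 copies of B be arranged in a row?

24310

Choose positions for the A's: C(17,9) = 24310.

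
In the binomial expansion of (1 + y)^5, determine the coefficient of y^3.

The general term is C(5,j)·(1)^j·(y)^(5-j); the y^3 term has j = 2.
C(5,2) = 10.
Coefficient = C(5,2) = 10.

10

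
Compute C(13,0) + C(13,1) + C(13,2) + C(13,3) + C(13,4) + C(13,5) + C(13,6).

1 + 13 + 78 + 286 + 715 + 1287 + 1716 = 4096.

4096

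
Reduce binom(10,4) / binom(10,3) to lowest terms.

C(n,k+1)/C(n,k) = (n−k)/(k+1) = (10−3)/(3+1) = 7/4.

7/4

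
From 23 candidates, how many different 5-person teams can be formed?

33649

This is C(23,5) = 33649.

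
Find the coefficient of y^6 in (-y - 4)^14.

The general term is C(14,j)·(-y)^j·(-4)^(14-j); the y^6 term has j = 6.
C(14,6) = 3003.
Coefficient = C(14,6) · (-4)^8 = 3003 · 65536 = 196804608.

196804608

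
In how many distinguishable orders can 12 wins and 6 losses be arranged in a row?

Choose positions for the wins: C(18,12) = 18564.

18564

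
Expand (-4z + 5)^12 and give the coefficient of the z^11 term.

-251658240

The general term is C(12,j)·(-4z)^j·(5)^(12-j); the z^11 term has j = 11.
C(12,11) = 12.
Coefficient = C(12,11) · (-4)^11 · 5^1 = 12 · (-4194304) · 5 = -251658240.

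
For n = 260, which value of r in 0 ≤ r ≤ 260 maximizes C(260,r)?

130

C(260,r) is maximized at r = 260/2 = 130.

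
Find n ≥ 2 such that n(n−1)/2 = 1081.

47

n(n−1)/2 = 1081 ⇒ n(n−1) = 2162. Since 47·46 = 2162, n = 47.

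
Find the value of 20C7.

77520

C(20,7) = (20·19·18·17·16·15·14) / 7! = 390700800 / 5040 = 77520.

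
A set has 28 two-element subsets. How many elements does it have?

n(n−1)/2 = 28 ⇒ n(n−1) = 56. Since 8·7 = 56, n = 8.

8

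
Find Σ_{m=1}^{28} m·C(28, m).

Differentiating (1+x)^28 and setting x=1: Σ m·C(28,m) = 28·2^27 = 3758096384.

3758096384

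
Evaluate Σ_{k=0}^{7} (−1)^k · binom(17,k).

-11440

The partial alternating sum Σ_{k=0}^{7} (−1)^k C(17,k) = (−1)^7 C(16,7) = -11440.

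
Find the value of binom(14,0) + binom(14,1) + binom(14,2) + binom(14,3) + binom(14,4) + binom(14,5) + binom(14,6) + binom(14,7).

1 + 14 + 91 + 364 + 1001 + 2002 + 3003 + 3432 = 9908.

9908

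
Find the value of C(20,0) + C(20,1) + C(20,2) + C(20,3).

1 + 20 + 190 + 1140 = 1351.

1351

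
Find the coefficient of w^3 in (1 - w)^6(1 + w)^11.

-20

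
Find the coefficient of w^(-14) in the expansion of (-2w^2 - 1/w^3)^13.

-41184

General term: C(13,j)·(-2w^2)^j·(-1/w^3)^(13-j), with w-exponent 2j − 3(13−j) = 5j − 39.
Set 5j − 39 = -14: j = 5.
C(13,5) = 1287; (-2)^5 = -32; (-1)^8 = 1.
Coefficient = 1287 · (-32) · 1 = -41184.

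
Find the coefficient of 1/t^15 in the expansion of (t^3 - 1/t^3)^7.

7

General term: C(7,j)·(t^3)^j·(-1/t^3)^(7-j), with t-exponent 3j − 3(7−j) = 6j − 21.
Set 6j − 21 = -15: j = 1.
C(7,1) = 7; 1^1 = 1; (-1)^6 = 1.
Coefficient = 7 · 1 · 1 = 7.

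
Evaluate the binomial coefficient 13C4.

C(13,4) = (13·12·11·10) / 4! = 17160 / 24 = 715.

715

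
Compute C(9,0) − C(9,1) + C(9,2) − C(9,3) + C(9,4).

70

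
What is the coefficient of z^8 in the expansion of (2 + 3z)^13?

The general term is C(13,j)·(2)^j·(3z)^(13-j); the z^8 term has j = 5.
C(13,5) = 1287.
Coefficient = C(13,5) · 2^5 · 3^8 = 1287 · 32 · 6561 = 270208224.

270208224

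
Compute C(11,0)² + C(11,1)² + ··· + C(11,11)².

By Vandermonde's identity, Σ C(11,k)² = C(22,11) = 705432.

705432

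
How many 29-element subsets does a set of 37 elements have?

C(37,29) = C(37,8) by symmetry.
C(37,8) = (37·36·35·34·33·32·31·30) / 8! = 1556675366400 / 40320 = 38608020.

38608020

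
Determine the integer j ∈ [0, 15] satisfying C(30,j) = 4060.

3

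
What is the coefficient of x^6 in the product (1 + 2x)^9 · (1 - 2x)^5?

Coefficient of x^6 = Σ_{j} C(9,j)·2^j·C(5,6-j)·(-2)^(6-j) for j from 1 to 6.
= (-576) + 11520 + (-53760) + 80640 + (-40320) + 5376 = 2880.

2880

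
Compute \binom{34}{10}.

131128140

C(34,10) = (34·33·32·31·30·29·28·27·26·25) / 10! = 475837794432000 / 3628800 = 131128140.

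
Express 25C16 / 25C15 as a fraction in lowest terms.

5/8

C(n,k+1)/C(n,k) = (n−k)/(k+1) = (25−15)/(15+1) = 10/16 = 5/8.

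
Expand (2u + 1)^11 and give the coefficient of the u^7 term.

The general term is C(11,j)·(2u)^j·(1)^(11-j); the u^7 term has j = 7.
C(11,7) = 330.
Coefficient = C(11,7) · 2^7 = 330 · 128 = 42240.

42240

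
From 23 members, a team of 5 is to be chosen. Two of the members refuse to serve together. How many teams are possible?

32319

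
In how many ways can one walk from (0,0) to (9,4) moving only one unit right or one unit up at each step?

Each path is a sequence of 13 steps with 9 rights: C(13,9) = 715.

715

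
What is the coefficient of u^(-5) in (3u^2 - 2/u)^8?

-3072

General term: C(8,j)·(3u^2)^j·(-2/u)^(8-j), with u-exponent 2j − 1(8−j) = 3j − 8.
Set 3j − 8 = -5: j = 1.
C(8,1) = 8; 3^1 = 3; (-2)^7 = -128.
Coefficient = 8 · 3 · (-128) = -3072.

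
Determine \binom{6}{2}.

C(6,2) = (6·5) / 2! = 30 / 2 = 15.

15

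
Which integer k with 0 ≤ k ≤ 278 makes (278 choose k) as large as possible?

C(278,k) is maximized at k = 278/2 = 139.

139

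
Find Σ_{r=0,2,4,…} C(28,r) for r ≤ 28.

134217728

Even-r terms of row 28 sum to 2^27 = 134217728.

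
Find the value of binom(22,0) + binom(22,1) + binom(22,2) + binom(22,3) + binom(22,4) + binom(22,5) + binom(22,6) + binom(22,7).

1 + 22 + 231 + 1540 + 7315 + 26334 + 74613 + 170544 = 280600.

280600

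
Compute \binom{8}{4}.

C(8,4) = (8·7·6·5) / 4! = 1680 / 24 = 70.

70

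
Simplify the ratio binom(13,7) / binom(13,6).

C(n,k+1)/C(n,k) = (n−k)/(k+1) = (13−6)/(6+1) = 7/7 = 1.

1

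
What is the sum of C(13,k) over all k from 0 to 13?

The entries of row 13 sum to 2^13 = 8192.

8192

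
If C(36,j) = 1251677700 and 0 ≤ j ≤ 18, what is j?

C(36,j) increases on 0 ≤ j ≤ 18. C(36,11) = 600805296 and C(36,12) = 1251677700, so j = 12.

12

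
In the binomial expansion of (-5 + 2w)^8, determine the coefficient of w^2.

1750000

The general term is C(8,j)·(-5)^j·(2w)^(8-j); the w^2 term has j = 6.
C(8,6) = 28.
Coefficient = C(8,6) · (-5)^6 · 2^2 = 28 · 15625 · 4 = 1750000.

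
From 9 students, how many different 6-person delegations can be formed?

This is C(9,6) = 84.

84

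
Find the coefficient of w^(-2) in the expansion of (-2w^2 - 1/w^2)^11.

General term: C(11,j)·(-2w^2)^j·(-1/w^2)^(11-j), with w-exponent 2j − 2(11−j) = 4j − 22.
Set 4j − 22 = -2: j = 5.
C(11,5) = 462; (-2)^5 = -32; (-1)^6 = 1.
Coefficient = 462 · (-32) · 1 = -14784.

-14784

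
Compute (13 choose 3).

286

C(13,3) = (13·12·11) / 3! = 1716 / 6 = 286.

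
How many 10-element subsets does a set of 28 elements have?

C(28,10) = (28·27·26·25·24·23·22·21·20·19) / 10! = 47621141568000 / 3628800 = 13123110.

13123110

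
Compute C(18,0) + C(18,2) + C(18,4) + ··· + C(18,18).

Even-r terms of row 18 sum to 2^17 = 131072.

131072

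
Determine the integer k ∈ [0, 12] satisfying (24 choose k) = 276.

2

C(24,k) increases on 0 ≤ k ≤ 12. C(24,1) = 24 and C(24,2) = 276, so k = 2.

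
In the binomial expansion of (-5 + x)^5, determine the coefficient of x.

The general term is C(5,j)·(-5)^j·(x)^(5-j); the x^1 term has j = 4.
C(5,4) = 5.
Coefficient = C(5,4) · (-5)^4 = 5 · 625 = 3125.

3125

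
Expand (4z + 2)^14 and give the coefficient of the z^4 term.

The general term is C(14,j)·(4z)^j·(2)^(14-j); the z^4 term has j = 4.
C(14,4) = 1001.
Coefficient = C(14,4) · 4^4 · 2^10 = 1001 · 256 · 1024 = 262406144.

262406144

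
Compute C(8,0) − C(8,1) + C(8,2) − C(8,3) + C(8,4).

35

The partial alternating sum Σ_{k=0}^{4} (−1)^k C(8,k) = (−1)^4 C(7,4) = 35.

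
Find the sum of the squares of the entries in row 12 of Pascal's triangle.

2704156

Σ C(12,i)² is the coefficient of x^12 in (1+x)^12(1+x)^12 = (1+x)^24, i.e. C(24,12) = 2704156.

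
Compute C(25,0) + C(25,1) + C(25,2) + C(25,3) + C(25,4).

1 + 25 + 300 + 2300 + 12650 = 15276.

15276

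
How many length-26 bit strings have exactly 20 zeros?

230230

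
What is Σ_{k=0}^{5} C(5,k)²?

252

By Vandermonde's identity, Σ C(5,k)² = C(10,5) = 252.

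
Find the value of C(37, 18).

17672631900

C(37,18) = (37·36·35·34·33·32·31·30·29·28·27·26·25·24·23·22·21·20) / 18! = 113146793787569865523200000 / 6402373705728000 = 17672631900.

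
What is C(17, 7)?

C(17,7) = (17·16·15·14·13·12·11) / 7! = 98017920 / 5040 = 19448.

19448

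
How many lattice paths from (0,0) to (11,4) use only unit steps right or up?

Each path is a sequence of 15 steps with 11 rights: C(15,11) = 1365.

1365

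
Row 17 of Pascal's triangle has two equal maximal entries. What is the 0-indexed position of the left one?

8

For odd n = 17, C(17,r) peaks at r = (n−1)/2 and (n+1)/2; the lower is 8.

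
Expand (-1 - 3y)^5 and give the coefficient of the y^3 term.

-270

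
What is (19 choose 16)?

C(19,16) = C(19,3) by symmetry.
C(19,3) = (19·18·17) / 3! = 5814 / 6 = 969.

969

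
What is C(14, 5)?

2002

C(14,5) = (14·13·12·11·10) / 5! = 240240 / 120 = 2002.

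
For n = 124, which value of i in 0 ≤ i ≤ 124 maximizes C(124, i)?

C(124,i) is maximized at i = 124/2 = 62.

62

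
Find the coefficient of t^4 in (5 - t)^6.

375

The general term is C(6,j)·(5)^j·(-t)^(6-j); the t^4 term has j = 2.
C(6,2) = 15.
Coefficient = C(6,2) · 5^2 = 15 · 25 = 375.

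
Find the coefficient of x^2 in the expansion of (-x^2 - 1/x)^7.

-35

General term: C(7,j)·(-x^2)^j·(-1/x)^(7-j), with x-exponent 2j − 1(7−j) = 3j − 7.
Set 3j − 7 = 2: j = 3.
C(7,3) = 35; (-1)^3 = -1; (-1)^4 = 1.
Coefficient = 35 · (-1) · 1 = -35.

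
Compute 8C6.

28

C(8,6) = C(8,2) by symmetry.
C(8,2) = (8·7) / 2! = 56 / 2 = 28.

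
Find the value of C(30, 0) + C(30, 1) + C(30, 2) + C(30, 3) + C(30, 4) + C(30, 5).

174437

1 + 30 + 435 + 4060 + 27405 + 142506 = 174437.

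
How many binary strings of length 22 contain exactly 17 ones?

Choose the 17 positions: C(22,17) = 26334.

26334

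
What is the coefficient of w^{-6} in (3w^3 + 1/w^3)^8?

1512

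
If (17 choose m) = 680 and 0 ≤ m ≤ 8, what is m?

C(17,m) increases on 0 ≤ m ≤ 8. C(17,2) = 136 and C(17,3) = 680, so m = 3.

3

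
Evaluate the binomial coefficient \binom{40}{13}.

12033222880

C(40,13) = (40·39·38·37·36·35·34·33·32·31·30·29·28) / 13! = 74931129164795904000 / 6227020800 = 12033222880.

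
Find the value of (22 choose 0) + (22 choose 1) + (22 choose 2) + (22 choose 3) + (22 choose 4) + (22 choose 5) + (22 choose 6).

110056

1 + 22 + 231 + 1540 + 7315 + 26334 + 74613 = 110056.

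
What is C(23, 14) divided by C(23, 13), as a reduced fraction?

5/7

C(n,k+1)/C(n,k) = (n−k)/(k+1) = (23−13)/(13+1) = 10/14 = 5/7.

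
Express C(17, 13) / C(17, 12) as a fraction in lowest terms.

C(n,k+1)/C(n,k) = (n−k)/(k+1) = (17−12)/(12+1) = 5/13.

5/13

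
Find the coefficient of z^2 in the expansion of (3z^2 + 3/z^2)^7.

76545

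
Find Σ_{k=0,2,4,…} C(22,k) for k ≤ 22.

2097152

Even-k terms of row 22 sum to 2^21 = 2097152.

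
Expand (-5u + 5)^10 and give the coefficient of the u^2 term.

439453125

The general term is C(10,j)·(-5u)^j·(5)^(10-j); the u^2 term has j = 2.
C(10,2) = 45.
Coefficient = C(10,2) · (-5)^2 · 5^8 = 45 · 25 · 390625 = 439453125.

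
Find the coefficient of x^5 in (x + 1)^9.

126

The general term is C(9,j)·(x)^j·(1)^(9-j); the x^5 term has j = 5.
C(9,5) = 126.
Coefficient = C(9,5) = 126.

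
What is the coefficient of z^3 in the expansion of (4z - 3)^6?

The general term is C(6,j)·(4z)^j·(-3)^(6-j); the z^3 term has j = 3.
C(6,3) = 20.
Coefficient = C(6,3) · 4^3 · (-3)^3 = 20 · 64 · (-27) = -34560.

-34560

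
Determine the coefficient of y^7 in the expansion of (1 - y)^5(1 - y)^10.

Coefficient of y^7 = Σ_{j} C(5,j)·(-1)^j·C(10,7-j)·(-1)^(7-j) for j from 0 to 5.
= (-120) + (-1050) + (-2520) + (-2100) + (-600) + (-45) = -6435.

-6435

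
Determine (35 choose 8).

23535820

C(35,8) = (35·34·33·32·31·30·29·28) / 8! = 948964262400 / 40320 = 23535820.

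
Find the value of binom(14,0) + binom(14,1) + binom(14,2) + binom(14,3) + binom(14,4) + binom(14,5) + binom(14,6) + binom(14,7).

1 + 14 + 91 + 364 + 1001 + 2002 + 3003 + 3432 = 9908.

9908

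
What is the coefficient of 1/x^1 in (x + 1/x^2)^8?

General term: C(8,j)·(x)^j·(1/x^2)^(8-j), with x-exponent 1j − 2(8−j) = 3j − 16.
Set 3j − 16 = -1: j = 5.
C(8,5) = 56; 1^5 = 1; 1^3 = 1.
Coefficient = 56 · 1 · 1 = 56.

56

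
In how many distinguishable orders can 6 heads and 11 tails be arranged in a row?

12376

Choose positions for the heads: C(17,6) = 12376.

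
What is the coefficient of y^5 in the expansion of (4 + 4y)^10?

264241152

The general term is C(10,j)·(4)^j·(4y)^(10-j); the y^5 term has j = 5.
C(10,5) = 252.
Coefficient = C(10,5) · 4^5 · 4^5 = 252 · 1024 · 1024 = 264241152.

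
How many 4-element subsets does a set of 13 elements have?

715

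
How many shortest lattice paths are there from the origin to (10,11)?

Each path is a sequence of 21 steps with 10 rights: C(21,10) = 352716.

352716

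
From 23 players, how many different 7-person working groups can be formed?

245157

This is C(23,7) = 245157.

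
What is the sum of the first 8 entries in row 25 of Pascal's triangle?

1 + 25 + 300 + 2300 + 12650 + 53130 + 177100 + 480700 = 726206.

726206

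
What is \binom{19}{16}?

969

C(19,16) = C(19,3) by symmetry.
C(19,3) = (19·18·17) / 3! = 5814 / 6 = 969.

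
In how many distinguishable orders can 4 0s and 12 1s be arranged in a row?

Choose positions for the 0s: C(16,4) = 1820.

1820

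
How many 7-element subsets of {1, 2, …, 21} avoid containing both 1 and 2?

104652

All 7-subsets: C(21,7) = 116280. Those containing both fixed elements: C(19,5) = 11628.
116280 − 11628 = 104652.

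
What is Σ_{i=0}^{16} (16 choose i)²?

601080390

Σ C(16,i)² is the coefficient of x^16 in (1+x)^16(1+x)^16 = (1+x)^32, i.e. C(32,16) = 601080390.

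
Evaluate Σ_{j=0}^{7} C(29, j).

2182396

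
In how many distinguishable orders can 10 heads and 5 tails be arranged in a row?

Choose positions for the heads: C(15,10) = 3003.

3003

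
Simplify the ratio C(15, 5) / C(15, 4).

C(n,k+1)/C(n,k) = (n−k)/(k+1) = (15−4)/(4+1) = 11/5.

11/5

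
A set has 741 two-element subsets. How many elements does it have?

39

n(n−1)/2 = 741 ⇒ n(n−1) = 1482. Since 39·38 = 1482, n = 39.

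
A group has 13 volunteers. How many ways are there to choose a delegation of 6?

1716

This is C(13,6) = 1716.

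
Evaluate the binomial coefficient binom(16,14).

120

C(16,14) = C(16,2) by symmetry.
C(16,2) = (16·15) / 2! = 240 / 2 = 120.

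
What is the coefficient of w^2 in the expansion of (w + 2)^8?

1792

The general term is C(8,j)·(w)^j·(2)^(8-j); the w^2 term has j = 2.
C(8,2) = 28.
Coefficient = C(8,2) · 2^6 = 28 · 64 = 1792.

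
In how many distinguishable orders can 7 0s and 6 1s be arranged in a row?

1716

Choose positions for the 0s: C(13,7) = 1716.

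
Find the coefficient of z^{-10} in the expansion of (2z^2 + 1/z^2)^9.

General term: C(9,j)·(2z^2)^j·(1/z^2)^(9-j), with z-exponent 2j − 2(9−j) = 4j − 18.
Set 4j − 18 = -10: j = 2.
C(9,2) = 36; 2^2 = 4; 1^7 = 1.
Coefficient = 36 · 4 · 1 = 144.

144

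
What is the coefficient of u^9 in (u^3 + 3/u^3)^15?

3648645

General term: C(15,j)·(u^3)^j·(3/u^3)^(15-j), with u-exponent 3j − 3(15−j) = 6j − 45.
Set 6j − 45 = 9: j = 9.
C(15,9) = 5005; 1^9 = 1; 3^6 = 729.
Coefficient = 5005 · 1 · 729 = 3648645.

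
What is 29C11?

C(29,11) = (29·28·27·26·25·24·23·22·21·20·19) / 11! = 1381013105472000 / 39916800 = 34597290.

34597290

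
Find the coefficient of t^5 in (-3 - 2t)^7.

The general term is C(7,j)·(-3)^j·(-2t)^(7-j); the t^5 term has j = 2.
C(7,2) = 21.
Coefficient = C(7,2) · (-3)^2 · (-2)^5 = 21 · 9 · (-32) = -6048.

-6048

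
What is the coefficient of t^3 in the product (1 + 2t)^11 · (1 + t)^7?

Coefficient of t^3 = Σ_{j} C(11,j)·2^j·C(7,3-j)·1^(3-j) for j from 0 to 3.
= 35 + 462 + 1540 + 1320 = 3357.

3357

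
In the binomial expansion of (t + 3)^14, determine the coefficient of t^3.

The general term is C(14,j)·(t)^j·(3)^(14-j); the t^3 term has j = 3.
C(14,3) = 364.
Coefficient = C(14,3) · 3^11 = 364 · 177147 = 64481508.

64481508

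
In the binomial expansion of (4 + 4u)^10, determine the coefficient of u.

10485760

The general term is C(10,j)·(4)^j·(4u)^(10-j); the u^1 term has j = 9.
C(10,9) = 10.
Coefficient = C(10,9) · 4^9 · 4^1 = 10 · 262144 · 4 = 10485760.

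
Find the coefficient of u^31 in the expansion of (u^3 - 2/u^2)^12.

-24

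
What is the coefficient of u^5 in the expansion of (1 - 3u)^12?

-192456

The general term is C(12,j)·(1)^j·(-3u)^(12-j); the u^5 term has j = 7.
C(12,7) = 792.
Coefficient = C(12,7) · (-3)^5 = 792 · (-243) = -192456.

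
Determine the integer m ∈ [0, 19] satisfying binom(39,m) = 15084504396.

C(39,m) increases on 0 ≤ m ≤ 19. C(39,13) = 8122425444 and C(39,14) = 15084504396, so m = 14.

14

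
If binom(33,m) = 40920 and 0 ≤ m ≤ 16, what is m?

4

C(33,m) increases on 0 ≤ m ≤ 16. C(33,3) = 5456 and C(33,4) = 40920, so m = 4.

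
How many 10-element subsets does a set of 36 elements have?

254186856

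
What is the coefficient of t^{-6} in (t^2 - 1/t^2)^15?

General term: C(15,j)·(t^2)^j·(-1/t^2)^(15-j), with t-exponent 2j − 2(15−j) = 4j − 30.
Set 4j − 30 = -6: j = 6.
C(15,6) = 5005; 1^6 = 1; (-1)^9 = -1.
Coefficient = 5005 · 1 · (-1) = -5005.

-5005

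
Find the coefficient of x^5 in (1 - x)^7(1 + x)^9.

Coefficient of x^5 = Σ_{j} C(7,j)·(-1)^j·C(9,5-j)·1^(5-j) for j from 0 to 5.
= 126 + (-882) + 1764 + (-1260) + 315 + (-21) = 42.

42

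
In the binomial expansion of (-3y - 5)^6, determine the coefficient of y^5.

7290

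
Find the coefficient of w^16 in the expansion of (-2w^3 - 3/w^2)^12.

General term: C(12,j)·(-2w^3)^j·(-3/w^2)^(12-j), with w-exponent 3j − 2(12−j) = 5j − 24.
Set 5j − 24 = 16: j = 8.
C(12,8) = 495; (-2)^8 = 256; (-3)^4 = 81.
Coefficient = 495 · 256 · 81 = 10264320.

10264320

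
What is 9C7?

C(9,7) = C(9,2) by symmetry.
C(9,2) = (9·8) / 2! = 72 / 2 = 36.

36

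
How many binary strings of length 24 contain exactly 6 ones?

134596

Choose the 6 positions: C(24,6) = 134596.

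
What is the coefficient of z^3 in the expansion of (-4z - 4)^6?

The general term is C(6,j)·(-4z)^j·(-4)^(6-j); the z^3 term has j = 3.
C(6,3) = 20.
Coefficient = C(6,3) · (-4)^3 · (-4)^3 = 20 · (-64) · (-64) = 81920.

81920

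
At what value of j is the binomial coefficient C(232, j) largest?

116

C(232,j) is maximized at j = 232/2 = 116.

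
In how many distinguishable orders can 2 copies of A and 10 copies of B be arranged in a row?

66

Choose positions for the A's: C(12,2) = 66.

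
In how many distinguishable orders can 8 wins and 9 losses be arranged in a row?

Choose positions for the wins: C(17,8) = 24310.

24310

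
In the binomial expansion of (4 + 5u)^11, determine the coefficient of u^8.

The general term is C(11,j)·(4)^j·(5u)^(11-j); the u^8 term has j = 3.
C(11,3) = 165.
Coefficient = C(11,3) · 4^3 · 5^8 = 165 · 64 · 390625 = 4125000000.

4125000000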